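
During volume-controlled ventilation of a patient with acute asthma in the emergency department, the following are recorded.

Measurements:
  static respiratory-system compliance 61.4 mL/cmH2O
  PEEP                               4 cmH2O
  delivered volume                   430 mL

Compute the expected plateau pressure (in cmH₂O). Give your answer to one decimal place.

11.0

Pplat = PEEP + Vt / Cstat = 4 + 430 / 61.4 = 4 + 7.003 = 11.003 cmH2O.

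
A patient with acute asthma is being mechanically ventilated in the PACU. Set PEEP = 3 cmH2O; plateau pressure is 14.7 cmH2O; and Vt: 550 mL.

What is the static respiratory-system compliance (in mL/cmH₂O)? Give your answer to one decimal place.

47.0

Cstat = Vt / (Pplat − PEEP) = 550 / (14.7 − 3) = 550 / 11.7 = 47.009 mL/cmH2O.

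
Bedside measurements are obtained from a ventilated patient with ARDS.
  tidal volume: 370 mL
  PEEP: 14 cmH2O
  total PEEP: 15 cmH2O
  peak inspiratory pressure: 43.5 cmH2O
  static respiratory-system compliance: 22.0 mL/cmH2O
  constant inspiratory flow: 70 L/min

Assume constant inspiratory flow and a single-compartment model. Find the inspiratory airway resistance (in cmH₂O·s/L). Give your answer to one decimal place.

Flow: 70 L/min ÷ 60 = 1.1667 L/s.
Total PEEP = 15 cmH2O (set 14 + intrinsic 1); this is the baseline alveolar pressure.
Equation of motion (constant flow): PIP = Vt/C + R·V̇ + PEEP.
R·V̇ = PIP − Vt/C − PEEP = 43.5 − 370/22.0 − 15 = 43.5 − 16.818 − 15 = 11.682 cmH2O.
R = 11.682 / 1.1667 = 10.013 cmH2O·s/L.

10.0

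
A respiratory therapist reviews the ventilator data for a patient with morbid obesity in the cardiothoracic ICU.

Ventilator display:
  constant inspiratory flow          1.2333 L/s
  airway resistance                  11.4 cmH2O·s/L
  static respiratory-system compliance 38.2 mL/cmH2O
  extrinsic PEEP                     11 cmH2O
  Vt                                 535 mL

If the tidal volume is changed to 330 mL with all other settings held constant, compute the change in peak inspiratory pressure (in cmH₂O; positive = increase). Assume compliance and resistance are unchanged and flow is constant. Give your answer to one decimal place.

-5.4

PIP = Vt/C + R·V̇ + PEEP (constant-flow equation of motion).
Only the elastic term changes: ΔPIP = ΔVt / C = (330 − 535) / 38.2 = -5.366 cmH2O.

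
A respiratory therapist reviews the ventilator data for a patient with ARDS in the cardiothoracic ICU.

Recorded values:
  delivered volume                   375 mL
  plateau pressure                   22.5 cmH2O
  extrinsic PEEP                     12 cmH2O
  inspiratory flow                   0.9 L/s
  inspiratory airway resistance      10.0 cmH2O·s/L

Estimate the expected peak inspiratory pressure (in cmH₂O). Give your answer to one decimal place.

31.5

PIP = Pplat + Raw × flow = 22.5 + 10.0 × 0.9 = 22.5 + 9.0 = 31.5 cmH2O.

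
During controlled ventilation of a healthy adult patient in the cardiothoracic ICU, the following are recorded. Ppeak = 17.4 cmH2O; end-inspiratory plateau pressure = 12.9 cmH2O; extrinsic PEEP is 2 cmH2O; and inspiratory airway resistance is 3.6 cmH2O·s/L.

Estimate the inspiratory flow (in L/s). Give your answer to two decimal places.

1.25

flow = (PIP − Pplat) / Raw = 4.5 / 3.6 = 1.25 L/s.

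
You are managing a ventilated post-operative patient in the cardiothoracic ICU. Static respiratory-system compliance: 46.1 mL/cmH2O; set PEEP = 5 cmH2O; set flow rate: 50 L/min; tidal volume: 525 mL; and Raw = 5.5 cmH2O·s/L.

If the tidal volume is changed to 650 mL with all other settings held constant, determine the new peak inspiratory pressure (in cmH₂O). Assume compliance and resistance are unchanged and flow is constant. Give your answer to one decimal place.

23.7

Flow: 50 L/min ÷ 60 = 0.8333 L/s.
PIP = Vt/C + R·V̇ + PEEP (constant-flow equation of motion).
Only the elastic term changes: ΔPIP = ΔVt / C = (650 − 525) / 46.1 = 2.711 cmH2O.
Original PIP = 525/46.1 + 5.5×0.8333 + 5 = 20.971 cmH2O; new PIP = 20.971 + (2.711) = 23.682 cmH2O.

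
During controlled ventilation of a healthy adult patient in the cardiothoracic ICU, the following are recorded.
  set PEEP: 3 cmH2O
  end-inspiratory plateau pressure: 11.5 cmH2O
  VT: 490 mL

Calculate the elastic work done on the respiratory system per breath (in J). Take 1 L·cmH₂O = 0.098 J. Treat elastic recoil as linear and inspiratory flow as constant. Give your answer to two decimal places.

0.20

Elastic work ≈ ½ × (Pplat − PEEP) × Vt = 0.5 × (11.5 − 3) × 0.490 L = 0.5 × 8.5 × 0.490 = 2.083 L·cmH2O.
× 0.098 J/(L·cmH2O) → 0.2041 J.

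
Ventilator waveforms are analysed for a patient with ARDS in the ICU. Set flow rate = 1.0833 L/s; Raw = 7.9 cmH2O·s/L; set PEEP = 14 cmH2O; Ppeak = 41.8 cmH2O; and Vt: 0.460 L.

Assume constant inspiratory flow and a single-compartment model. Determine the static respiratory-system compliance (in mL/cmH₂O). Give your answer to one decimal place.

Equation of motion (constant flow): PIP = Vt/C + R·V̇ + PEEP.
Vt/C = PIP − R·V̇ − PEEP = 41.8 − 7.9×1.0833 − 14 = 41.8 − 8.558 − 14 = 19.242 cmH2O.
C = Vt / 19.242 = 460 / 19.242 = 23.906 mL/cmH2O.

23.9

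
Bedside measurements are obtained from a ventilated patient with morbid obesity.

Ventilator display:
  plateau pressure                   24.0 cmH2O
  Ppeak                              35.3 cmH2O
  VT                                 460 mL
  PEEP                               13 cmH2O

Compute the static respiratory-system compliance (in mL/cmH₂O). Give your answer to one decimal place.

Cstat = Vt / (Pplat − PEEP) = 460 / (24.0 − 13) = 460 / 11.0 = 41.818 mL/cmH2O.

41.8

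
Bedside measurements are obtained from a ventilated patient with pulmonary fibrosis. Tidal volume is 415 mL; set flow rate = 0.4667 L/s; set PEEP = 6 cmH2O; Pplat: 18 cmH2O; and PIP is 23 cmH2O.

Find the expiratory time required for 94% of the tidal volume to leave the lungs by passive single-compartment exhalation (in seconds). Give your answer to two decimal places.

R = (PIP − Pplat)/V̇ = (23 − 18) / 0.4667 = 5.0/0.4667 = 10.714 cmH2O·s/L.
C = Vt/(Pplat − PEEP) = 415.0 / (18 − 6) = 415.0/12.0 = 34.583 mL/cmH2O.
τ = R × C = 10.714 × 0.03458 L/cmH2O = 0.3705 s.
t = −τ·ln(1 − 0.94) = −0.3705·ln(0.06) = 1.042 s.

1.04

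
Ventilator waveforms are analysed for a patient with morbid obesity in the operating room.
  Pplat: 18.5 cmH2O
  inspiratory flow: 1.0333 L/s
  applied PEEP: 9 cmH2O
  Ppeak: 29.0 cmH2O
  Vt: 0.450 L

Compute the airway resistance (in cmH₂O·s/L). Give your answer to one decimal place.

10.2

Raw = (PIP − Pplat) / flow = (29.0 − 18.5) / 1.0333 = 10.5 / 1.0333 = 10.162 cmH2O·s/L.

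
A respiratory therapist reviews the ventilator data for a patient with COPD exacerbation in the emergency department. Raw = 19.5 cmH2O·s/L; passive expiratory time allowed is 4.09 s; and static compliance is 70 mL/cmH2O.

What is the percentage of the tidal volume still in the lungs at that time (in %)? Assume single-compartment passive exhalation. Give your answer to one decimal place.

τ = R × C = 19.5 × 70 mL/cmH2O = 19.5 × 0.070 L/cmH2O = 1.365 s.
Passive exhalation: V(t)/V₀ = e^(−t/τ) = e^(−4.09/1.365) = 0.04997.
Fraction remaining = 0.04997 → 4.997%.

5.0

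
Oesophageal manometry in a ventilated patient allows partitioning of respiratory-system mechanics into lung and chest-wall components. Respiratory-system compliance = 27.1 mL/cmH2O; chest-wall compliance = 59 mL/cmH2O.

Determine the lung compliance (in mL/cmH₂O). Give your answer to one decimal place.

1/CL = 1/Crs − 1/Ccw.
1/CL = 1/27.1 − 1/59 = 0.01995.
CL = 50.125 mL/cmH2O.

50.1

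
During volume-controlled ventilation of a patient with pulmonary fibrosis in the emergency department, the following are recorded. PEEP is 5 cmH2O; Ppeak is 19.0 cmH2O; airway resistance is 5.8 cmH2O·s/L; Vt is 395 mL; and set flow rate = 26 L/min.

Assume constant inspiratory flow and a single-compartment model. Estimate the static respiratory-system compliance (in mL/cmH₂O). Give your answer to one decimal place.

Flow: 26 L/min ÷ 60 = 0.4333 L/s.
Equation of motion (constant flow): PIP = Vt/C + R·V̇ + PEEP.
Vt/C = PIP − R·V̇ − PEEP = 19.0 − 5.8×0.4333 − 5 = 19.0 − 2.513 − 5 = 11.487 cmH2O.
C = Vt / 11.487 = 395 / 11.487 = 34.387 mL/cmH2O.

34.4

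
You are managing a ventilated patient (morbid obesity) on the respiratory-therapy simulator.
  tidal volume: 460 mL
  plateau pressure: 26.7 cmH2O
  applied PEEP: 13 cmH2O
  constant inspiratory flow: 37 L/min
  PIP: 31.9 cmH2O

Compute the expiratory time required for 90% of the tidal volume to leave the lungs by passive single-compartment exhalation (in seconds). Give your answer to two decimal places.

0.65

Flow: 37 L/min ÷ 60 = 0.6167 L/s.
R = (PIP − Pplat)/V̇ = (31.9 − 26.7) / 0.6167 = 5.2/0.6167 = 8.432 cmH2O·s/L.
C = Vt/(Pplat − PEEP) = 460.0 / (26.7 − 13) = 460.0/13.7 = 33.577 mL/cmH2O.
τ = R × C = 8.432 × 0.03358 L/cmH2O = 0.2831 s.
t = −τ·ln(1 − 0.90) = −0.2831·ln(0.1) = 0.6519 s.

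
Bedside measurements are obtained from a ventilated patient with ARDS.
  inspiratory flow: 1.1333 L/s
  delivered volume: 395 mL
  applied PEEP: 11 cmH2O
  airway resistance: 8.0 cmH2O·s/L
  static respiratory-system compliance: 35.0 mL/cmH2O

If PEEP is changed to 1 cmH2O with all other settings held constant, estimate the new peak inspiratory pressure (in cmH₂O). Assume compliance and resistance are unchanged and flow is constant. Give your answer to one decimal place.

PIP = Vt/C + R·V̇ + PEEP (constant-flow equation of motion).
Only the baseline term changes: ΔPIP = ΔPEEP = 1 − 11 = -10.0 cmH2O.
Original PIP = 395/35.0 + 8.0×1.1333 + 11 = 31.352 cmH2O; new PIP = 31.352 + (-10.0) = 21.352 cmH2O.

21.4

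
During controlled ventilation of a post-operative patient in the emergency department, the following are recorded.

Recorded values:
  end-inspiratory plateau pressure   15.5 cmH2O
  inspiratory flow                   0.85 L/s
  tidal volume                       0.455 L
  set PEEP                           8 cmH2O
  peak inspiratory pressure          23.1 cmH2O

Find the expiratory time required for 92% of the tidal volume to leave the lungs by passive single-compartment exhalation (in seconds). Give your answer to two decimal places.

R = (PIP − Pplat)/V̇ = (23.1 − 15.5) / 0.85 = 7.6/0.85 = 8.941 cmH2O·s/L.
C = Vt/(Pplat − PEEP) = 455.0 / (15.5 − 8) = 455.0/7.5 = 60.667 mL/cmH2O.
τ = R × C = 8.941 × 0.06067 L/cmH2O = 0.5425 s.
t = −τ·ln(1 − 0.92) = −0.5425·ln(0.08) = 1.37 s.

1.37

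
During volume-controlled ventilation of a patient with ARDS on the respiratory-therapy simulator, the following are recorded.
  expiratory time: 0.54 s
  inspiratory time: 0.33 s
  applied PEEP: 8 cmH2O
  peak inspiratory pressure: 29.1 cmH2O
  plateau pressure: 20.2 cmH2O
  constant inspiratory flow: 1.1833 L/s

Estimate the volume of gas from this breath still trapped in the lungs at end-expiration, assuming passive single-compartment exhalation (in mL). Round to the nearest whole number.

41

Vt = flow × Ti = 1.1833 L/s × 0.33 s × 1000 mL/L = 390.49 mL.
R = (PIP − Pplat)/V̇ = (29.1 − 20.2) / 1.1833 = 8.9/1.1833 = 7.521 cmH2O·s/L.
C = Vt/(Pplat − PEEP) = 390.49 / (20.2 − 8) = 390.49/12.2 = 32.007 mL/cmH2O.
τ = R × C = 7.521 × 0.03201 L/cmH2O = 0.2407 s.
Fraction remaining = e^(−Te/τ) = e^(−0.54/0.2407) = 0.1061.
Trapped volume = 390.49 × 0.1061 = 41.431 mL.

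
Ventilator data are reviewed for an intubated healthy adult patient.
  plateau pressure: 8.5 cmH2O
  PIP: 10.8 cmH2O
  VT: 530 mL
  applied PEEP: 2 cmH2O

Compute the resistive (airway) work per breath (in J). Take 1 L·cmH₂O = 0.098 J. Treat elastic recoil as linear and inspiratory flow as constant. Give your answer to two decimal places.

0.12

With constant inspiratory flow the resistive pressure is constant at PIP − Pplat = 10.8 − 8.5 = 2.3 cmH2O, so resistive work = 2.3 × 0.530 = 1.219 L·cmH2O.
× 0.098 J/(L·cmH2O) → 0.1195 J.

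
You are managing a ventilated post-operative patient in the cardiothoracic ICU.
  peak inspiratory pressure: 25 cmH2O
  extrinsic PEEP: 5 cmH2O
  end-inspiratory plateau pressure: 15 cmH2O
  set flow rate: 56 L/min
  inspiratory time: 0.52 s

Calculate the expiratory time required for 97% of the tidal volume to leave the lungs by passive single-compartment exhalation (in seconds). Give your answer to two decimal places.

Flow: 56 L/min ÷ 60 = 0.9333 L/s.
Vt = flow × Ti = 0.9333 L/s × 0.52 s × 1000 mL/L = 485.32 mL.
R = (PIP − Pplat)/V̇ = (25 − 15) / 0.9333 = 10.0/0.9333 = 10.715 cmH2O·s/L.
C = Vt/(Pplat − PEEP) = 485.32 / (15 − 5) = 485.32/10.0 = 48.532 mL/cmH2O.
τ = R × C = 10.715 × 0.04853 L/cmH2O = 0.52 s.
t = −τ·ln(1 − 0.97) = −0.52·ln(0.03) = 1.823 s.

1.82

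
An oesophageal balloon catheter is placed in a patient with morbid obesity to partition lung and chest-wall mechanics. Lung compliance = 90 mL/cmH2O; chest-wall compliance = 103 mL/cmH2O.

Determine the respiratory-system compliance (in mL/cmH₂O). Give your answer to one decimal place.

48.0

Lung and chest wall are elastances in series: 1/Crs = 1/CL + 1/Ccw.
1/Crs = 1/90 + 1/103 = 0.02082.
Crs = 48.031 mL/cmH2O.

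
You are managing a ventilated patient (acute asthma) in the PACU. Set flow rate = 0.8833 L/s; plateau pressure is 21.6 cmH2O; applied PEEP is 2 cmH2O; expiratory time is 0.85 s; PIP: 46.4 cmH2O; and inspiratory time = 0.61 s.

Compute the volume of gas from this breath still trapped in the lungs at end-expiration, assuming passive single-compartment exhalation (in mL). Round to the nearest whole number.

Vt = flow × Ti = 0.8833 L/s × 0.61 s × 1000 mL/L = 538.81 mL.
R = (PIP − Pplat)/V̇ = (46.4 − 21.6) / 0.8833 = 24.8/0.8833 = 28.077 cmH2O·s/L.
C = Vt/(Pplat − PEEP) = 538.81 / (21.6 − 2) = 538.81/19.6 = 27.49 mL/cmH2O.
τ = R × C = 28.077 × 0.02749 L/cmH2O = 0.7718 s.
Fraction remaining = e^(−Te/τ) = e^(−0.85/0.7718) = 0.3324.
Trapped volume = 538.81 × 0.3324 = 179.1 mL.

179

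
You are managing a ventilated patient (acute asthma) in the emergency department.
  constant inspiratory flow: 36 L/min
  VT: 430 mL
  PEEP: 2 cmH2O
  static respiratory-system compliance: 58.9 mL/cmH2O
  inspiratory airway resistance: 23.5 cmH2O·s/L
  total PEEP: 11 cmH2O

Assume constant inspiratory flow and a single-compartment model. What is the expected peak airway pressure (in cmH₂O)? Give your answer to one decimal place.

32.4

Flow: 36 L/min ÷ 60 = 0.6 L/s.
Total PEEP = 11 cmH2O (set 2 + intrinsic 9); this is the baseline alveolar pressure.
Equation of motion (constant flow): PIP = Vt/C + R·V̇ + PEEP.
PIP = 430/58.9 + 23.5×0.6 + 11 = 7.301 + 14.1 + 11 = 32.401 cmH2O.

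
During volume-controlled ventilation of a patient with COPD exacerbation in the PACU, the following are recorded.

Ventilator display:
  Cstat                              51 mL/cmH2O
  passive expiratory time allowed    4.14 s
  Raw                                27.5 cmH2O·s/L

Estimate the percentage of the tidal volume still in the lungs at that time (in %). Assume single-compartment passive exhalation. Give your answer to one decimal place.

5.2

τ = R × C = 27.5 × 51 mL/cmH2O = 27.5 × 0.051 L/cmH2O = 1.403 s.
Passive exhalation: V(t)/V₀ = e^(−t/τ) = e^(−4.14/1.403) = 0.0523.
Fraction remaining = 0.0523 → 5.23%.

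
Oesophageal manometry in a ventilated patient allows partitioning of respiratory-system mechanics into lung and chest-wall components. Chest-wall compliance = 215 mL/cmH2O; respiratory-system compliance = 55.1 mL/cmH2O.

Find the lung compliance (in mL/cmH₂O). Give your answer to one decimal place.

74.1

1/CL = 1/Crs − 1/Ccw.
1/CL = 1/55.1 − 1/215 = 0.0135.
CL = 74.074 mL/cmH2O.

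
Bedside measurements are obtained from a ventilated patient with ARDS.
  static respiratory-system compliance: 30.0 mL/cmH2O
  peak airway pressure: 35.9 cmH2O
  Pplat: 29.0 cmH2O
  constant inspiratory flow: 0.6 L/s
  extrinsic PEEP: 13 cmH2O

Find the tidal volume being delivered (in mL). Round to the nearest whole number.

Vt = Cstat × (Pplat − PEEP) = 30.0 × (29.0 − 13) = 30.0 × 16.0 = 480.0 mL.

480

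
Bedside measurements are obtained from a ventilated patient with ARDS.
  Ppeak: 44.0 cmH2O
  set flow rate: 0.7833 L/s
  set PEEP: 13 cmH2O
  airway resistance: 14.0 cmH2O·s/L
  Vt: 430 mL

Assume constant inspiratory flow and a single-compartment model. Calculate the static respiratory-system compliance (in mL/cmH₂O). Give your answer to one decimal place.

Equation of motion (constant flow): PIP = Vt/C + R·V̇ + PEEP.
Vt/C = PIP − R·V̇ − PEEP = 44.0 − 14.0×0.7833 − 13 = 44.0 − 10.966 − 13 = 20.034 cmH2O.
C = Vt / 20.034 = 430 / 20.034 = 21.464 mL/cmH2O.

21.5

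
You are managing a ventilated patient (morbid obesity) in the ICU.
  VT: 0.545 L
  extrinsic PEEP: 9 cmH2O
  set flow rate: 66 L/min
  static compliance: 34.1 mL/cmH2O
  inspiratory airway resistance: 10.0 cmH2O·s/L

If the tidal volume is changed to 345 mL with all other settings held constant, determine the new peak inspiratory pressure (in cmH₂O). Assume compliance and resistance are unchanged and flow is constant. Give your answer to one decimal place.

30.1

Flow: 66 L/min ÷ 60 = 1.1 L/s.
PIP = Vt/C + R·V̇ + PEEP (constant-flow equation of motion).
Only the elastic term changes: ΔPIP = ΔVt / C = (345 − 545) / 34.1 = -5.865 cmH2O.
Original PIP = 545/34.1 + 10.0×1.1 + 9 = 35.982 cmH2O; new PIP = 35.982 + (-5.865) = 30.117 cmH2O.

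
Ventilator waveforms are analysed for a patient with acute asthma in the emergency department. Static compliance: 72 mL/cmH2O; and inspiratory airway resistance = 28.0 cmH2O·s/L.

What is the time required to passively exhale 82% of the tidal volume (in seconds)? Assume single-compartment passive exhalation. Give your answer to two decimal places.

3.46

τ = R × C = 28.0 × 72 mL/cmH2O = 28.0 × 0.072 L/cmH2O = 2.016 s.
Exhaled fraction f = 1 − e^(−t/τ) → t = −τ·ln(1 − f) = −2.016·ln(0.18) = 3.457 s.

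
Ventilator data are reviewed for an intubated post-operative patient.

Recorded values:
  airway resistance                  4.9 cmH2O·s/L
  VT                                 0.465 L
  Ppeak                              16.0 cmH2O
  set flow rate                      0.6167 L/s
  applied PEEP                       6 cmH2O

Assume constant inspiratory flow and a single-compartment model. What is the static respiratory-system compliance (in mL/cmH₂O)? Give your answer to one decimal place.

66.6

Equation of motion (constant flow): PIP = Vt/C + R·V̇ + PEEP.
Vt/C = PIP − R·V̇ − PEEP = 16.0 − 4.9×0.6167 − 6 = 16.0 − 3.022 − 6 = 6.978 cmH2O.
C = Vt / 6.978 = 465 / 6.978 = 66.638 mL/cmH2O.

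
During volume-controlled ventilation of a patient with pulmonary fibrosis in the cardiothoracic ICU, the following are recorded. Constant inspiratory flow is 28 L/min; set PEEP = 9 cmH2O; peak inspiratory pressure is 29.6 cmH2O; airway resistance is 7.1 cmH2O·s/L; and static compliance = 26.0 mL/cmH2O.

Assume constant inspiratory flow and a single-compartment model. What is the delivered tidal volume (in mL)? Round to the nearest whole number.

449

Flow: 28 L/min ÷ 60 = 0.4667 L/s.
Equation of motion (constant flow): PIP = Vt/C + R·V̇ + PEEP.
Vt/C = PIP − R·V̇ − PEEP = 29.6 − 3.314 − 9 = 17.286 cmH2O.
Vt = C × 17.286 = 26.0 × 17.286 = 449.44 mL.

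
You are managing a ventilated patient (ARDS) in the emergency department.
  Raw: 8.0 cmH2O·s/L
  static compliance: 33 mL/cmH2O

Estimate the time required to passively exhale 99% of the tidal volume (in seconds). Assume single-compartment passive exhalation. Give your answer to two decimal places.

τ = R × C = 8.0 × 33 mL/cmH2O = 8.0 × 0.033 L/cmH2O = 0.264 s.
Exhaled fraction f = 1 − e^(−t/τ) → t = −τ·ln(1 − f) = −0.264·ln(0.01) = 1.216 s.

1.22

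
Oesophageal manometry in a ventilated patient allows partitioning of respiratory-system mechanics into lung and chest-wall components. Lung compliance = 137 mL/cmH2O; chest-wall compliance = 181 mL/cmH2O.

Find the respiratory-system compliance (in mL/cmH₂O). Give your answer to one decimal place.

Lung and chest wall are elastances in series: 1/Crs = 1/CL + 1/Ccw.
1/Crs = 1/137 + 1/181 = 0.01282.
Crs = 78.003 mL/cmH2O.

78.0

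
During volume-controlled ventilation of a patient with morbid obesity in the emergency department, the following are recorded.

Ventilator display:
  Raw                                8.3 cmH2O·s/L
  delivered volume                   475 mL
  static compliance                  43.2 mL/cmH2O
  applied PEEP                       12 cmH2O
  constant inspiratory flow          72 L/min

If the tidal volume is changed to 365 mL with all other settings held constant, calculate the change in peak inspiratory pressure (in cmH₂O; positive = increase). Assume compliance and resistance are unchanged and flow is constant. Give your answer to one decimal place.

-2.5

PIP = Vt/C + R·V̇ + PEEP (constant-flow equation of motion).
Only the elastic term changes: ΔPIP = ΔVt / C = (365 − 475) / 43.2 = -2.546 cmH2O.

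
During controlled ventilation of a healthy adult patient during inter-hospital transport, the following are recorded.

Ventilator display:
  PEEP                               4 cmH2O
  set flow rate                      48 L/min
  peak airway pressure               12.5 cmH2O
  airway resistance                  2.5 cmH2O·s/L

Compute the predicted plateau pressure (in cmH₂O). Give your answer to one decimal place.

Flow: 48 L/min ÷ 60 = 0.8 L/s.
Pplat = PIP − Raw × flow = 12.5 − 2.5 × 0.8 = 12.5 − 2.0 = 10.5 cmH2O.

10.5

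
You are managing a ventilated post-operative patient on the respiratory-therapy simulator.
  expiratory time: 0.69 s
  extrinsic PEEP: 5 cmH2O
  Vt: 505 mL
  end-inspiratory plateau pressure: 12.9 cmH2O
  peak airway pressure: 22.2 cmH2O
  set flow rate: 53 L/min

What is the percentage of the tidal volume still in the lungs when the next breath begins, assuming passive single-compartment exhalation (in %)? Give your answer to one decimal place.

35.9

Flow: 53 L/min ÷ 60 = 0.8833 L/s.
R = (PIP − Pplat)/V̇ = (22.2 − 12.9) / 0.8833 = 9.3/0.8833 = 10.529 cmH2O·s/L.
C = Vt/(Pplat − PEEP) = 505.0 / (12.9 − 5) = 505.0/7.9 = 63.924 mL/cmH2O.
τ = R × C = 10.529 × 0.06392 L/cmH2O = 0.673 s.
Fraction remaining at end-expiration = e^(−Te/τ) = e^(−0.69/0.673) = 0.3587 → 35.87%.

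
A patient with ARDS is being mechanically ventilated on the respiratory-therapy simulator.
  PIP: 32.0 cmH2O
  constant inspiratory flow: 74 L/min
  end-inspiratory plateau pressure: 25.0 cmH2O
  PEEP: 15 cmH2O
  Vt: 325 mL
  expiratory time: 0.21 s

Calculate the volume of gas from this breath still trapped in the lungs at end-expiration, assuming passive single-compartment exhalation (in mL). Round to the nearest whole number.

Flow: 74 L/min ÷ 60 = 1.2333 L/s.
R = (PIP − Pplat)/V̇ = (32.0 − 25.0) / 1.2333 = 7.0/1.2333 = 5.676 cmH2O·s/L.
C = Vt/(Pplat − PEEP) = 325.0 / (25.0 − 15) = 325.0/10.0 = 32.5 mL/cmH2O.
τ = R × C = 5.676 × 0.0325 L/cmH2O = 0.1845 s.
Fraction remaining = e^(−Te/τ) = e^(−0.21/0.1845) = 0.3204.
Trapped volume = 325.0 × 0.3204 = 104.13 mL.

104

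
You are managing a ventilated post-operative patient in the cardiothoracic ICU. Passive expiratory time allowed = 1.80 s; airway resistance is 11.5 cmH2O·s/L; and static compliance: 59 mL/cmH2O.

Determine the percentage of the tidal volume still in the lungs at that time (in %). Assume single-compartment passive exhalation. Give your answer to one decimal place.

7.0

τ = R × C = 11.5 × 59 mL/cmH2O = 11.5 × 0.059 L/cmH2O = 0.6785 s.
Passive exhalation: V(t)/V₀ = e^(−t/τ) = e^(−1.80/0.6785) = 0.07045.
Fraction remaining = 0.07045 → 7.045%.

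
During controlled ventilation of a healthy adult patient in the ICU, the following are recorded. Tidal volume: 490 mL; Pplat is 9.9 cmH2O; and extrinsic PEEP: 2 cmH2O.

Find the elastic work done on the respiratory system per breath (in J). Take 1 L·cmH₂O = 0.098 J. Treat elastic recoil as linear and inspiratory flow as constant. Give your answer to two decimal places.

0.19

Elastic work ≈ ½ × (Pplat − PEEP) × Vt = 0.5 × (9.9 − 2) × 0.490 L = 0.5 × 7.9 × 0.490 = 1.936 L·cmH2O.
× 0.098 J/(L·cmH2O) → 0.1897 J.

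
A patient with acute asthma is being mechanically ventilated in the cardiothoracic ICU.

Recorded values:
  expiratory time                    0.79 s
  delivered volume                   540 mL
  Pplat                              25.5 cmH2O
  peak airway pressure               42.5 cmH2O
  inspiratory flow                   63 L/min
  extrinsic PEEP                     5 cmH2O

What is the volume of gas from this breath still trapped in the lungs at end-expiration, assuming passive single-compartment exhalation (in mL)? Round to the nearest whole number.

Flow: 63 L/min ÷ 60 = 1.05 L/s.
R = (PIP − Pplat)/V̇ = (42.5 − 25.5) / 1.05 = 17.0/1.05 = 16.19 cmH2O·s/L.
C = Vt/(Pplat − PEEP) = 540.0 / (25.5 − 5) = 540.0/20.5 = 26.341 mL/cmH2O.
τ = R × C = 16.19 × 0.02634 L/cmH2O = 0.4264 s.
Fraction remaining = e^(−Te/τ) = e^(−0.79/0.4264) = 0.1568.
Trapped volume = 540.0 × 0.1568 = 84.672 mL.

85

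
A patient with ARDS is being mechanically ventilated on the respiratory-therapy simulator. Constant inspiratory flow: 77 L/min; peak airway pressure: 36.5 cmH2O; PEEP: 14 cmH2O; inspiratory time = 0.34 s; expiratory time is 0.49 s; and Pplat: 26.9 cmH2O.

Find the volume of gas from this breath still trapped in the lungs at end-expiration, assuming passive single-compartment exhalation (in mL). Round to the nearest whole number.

63

Flow: 77 L/min ÷ 60 = 1.2833 L/s.
Vt = flow × Ti = 1.2833 L/s × 0.34 s × 1000 mL/L = 436.32 mL.
R = (PIP − Pplat)/V̇ = (36.5 − 26.9) / 1.2833 = 9.6/1.2833 = 7.481 cmH2O·s/L.
C = Vt/(Pplat − PEEP) = 436.32 / (26.9 − 14) = 436.32/12.9 = 33.823 mL/cmH2O.
τ = R × C = 7.481 × 0.03382 L/cmH2O = 0.253 s.
Fraction remaining = e^(−Te/τ) = e^(−0.49/0.253) = 0.1442.
Trapped volume = 436.32 × 0.1442 = 62.917 mL.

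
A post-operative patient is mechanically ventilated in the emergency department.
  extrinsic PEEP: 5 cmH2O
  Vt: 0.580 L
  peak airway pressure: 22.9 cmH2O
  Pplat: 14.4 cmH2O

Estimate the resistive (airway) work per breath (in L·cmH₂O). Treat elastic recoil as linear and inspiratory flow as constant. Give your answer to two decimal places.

With constant inspiratory flow the resistive pressure is constant at PIP − Pplat = 22.9 − 14.4 = 8.5 cmH2O, so resistive work = 8.5 × 0.580 = 4.93 L·cmH2O.

4.93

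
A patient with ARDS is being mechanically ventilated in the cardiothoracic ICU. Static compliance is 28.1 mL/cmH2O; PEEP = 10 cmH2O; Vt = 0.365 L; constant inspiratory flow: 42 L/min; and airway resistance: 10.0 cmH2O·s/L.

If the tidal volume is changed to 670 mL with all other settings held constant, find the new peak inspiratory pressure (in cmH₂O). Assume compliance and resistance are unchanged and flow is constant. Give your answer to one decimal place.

40.8

Flow: 42 L/min ÷ 60 = 0.7 L/s.
PIP = Vt/C + R·V̇ + PEEP (constant-flow equation of motion).
Only the elastic term changes: ΔPIP = ΔVt / C = (670 − 365) / 28.1 = 10.854 cmH2O.
Original PIP = 365/28.1 + 10.0×0.7 + 10 = 29.989 cmH2O; new PIP = 29.989 + (10.854) = 40.843 cmH2O.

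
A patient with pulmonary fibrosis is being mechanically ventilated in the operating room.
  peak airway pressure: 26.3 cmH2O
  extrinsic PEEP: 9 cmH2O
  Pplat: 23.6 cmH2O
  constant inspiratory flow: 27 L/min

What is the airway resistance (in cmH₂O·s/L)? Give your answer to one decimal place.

Flow: 27 L/min ÷ 60 = 0.45 L/s.
Raw = (PIP − Pplat) / flow = (26.3 − 23.6) / 0.45 = 2.7 / 0.45 = 6.0 cmH2O·s/L.

6.0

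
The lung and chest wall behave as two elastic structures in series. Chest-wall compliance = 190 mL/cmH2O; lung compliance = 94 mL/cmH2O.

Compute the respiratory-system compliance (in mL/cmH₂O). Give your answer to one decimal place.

Lung and chest wall are elastances in series: 1/Crs = 1/CL + 1/Ccw.
1/Crs = 1/94 + 1/190 = 0.0159.
Crs = 62.893 mL/cmH2O.

62.9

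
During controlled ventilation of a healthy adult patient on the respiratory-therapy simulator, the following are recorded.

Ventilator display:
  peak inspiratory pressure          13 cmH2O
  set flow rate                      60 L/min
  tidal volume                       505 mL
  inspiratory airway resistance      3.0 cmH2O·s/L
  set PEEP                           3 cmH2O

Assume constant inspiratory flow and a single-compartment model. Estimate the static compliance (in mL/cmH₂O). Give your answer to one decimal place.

Flow: 60 L/min ÷ 60 = 1 L/s.
Equation of motion (constant flow): PIP = Vt/C + R·V̇ + PEEP.
Vt/C = PIP − R·V̇ − PEEP = 13 − 3.0×1 − 3 = 13 − 3.0 − 3 = 7.0 cmH2O.
C = Vt / 7.0 = 505 / 7.0 = 72.143 mL/cmH2O.

72.1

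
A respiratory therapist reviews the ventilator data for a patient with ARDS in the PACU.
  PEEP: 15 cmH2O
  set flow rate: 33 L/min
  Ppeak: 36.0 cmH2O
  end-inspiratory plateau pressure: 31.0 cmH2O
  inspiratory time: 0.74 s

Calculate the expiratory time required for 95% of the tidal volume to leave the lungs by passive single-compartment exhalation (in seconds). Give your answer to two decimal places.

0.69

Flow: 33 L/min ÷ 60 = 0.55 L/s.
Vt = flow × Ti = 0.55 L/s × 0.74 s × 1000 mL/L = 407.0 mL.
R = (PIP − Pplat)/V̇ = (36.0 − 31.0) / 0.55 = 5.0/0.55 = 9.091 cmH2O·s/L.
C = Vt/(Pplat − PEEP) = 407.0 / (31.0 − 15) = 407.0/16.0 = 25.438 mL/cmH2O.
τ = R × C = 9.091 × 0.02544 L/cmH2O = 0.2313 s.
t = −τ·ln(1 − 0.95) = −0.2313·ln(0.05) = 0.6929 s.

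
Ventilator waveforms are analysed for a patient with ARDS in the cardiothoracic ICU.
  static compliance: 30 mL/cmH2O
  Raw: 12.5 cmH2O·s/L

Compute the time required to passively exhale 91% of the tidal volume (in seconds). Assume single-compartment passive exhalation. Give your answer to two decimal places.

0.90

τ = R × C = 12.5 × 30 mL/cmH2O = 12.5 × 0.030 L/cmH2O = 0.375 s.
Exhaled fraction f = 1 − e^(−t/τ) → t = −τ·ln(1 − f) = −0.375·ln(0.09) = 0.903 s.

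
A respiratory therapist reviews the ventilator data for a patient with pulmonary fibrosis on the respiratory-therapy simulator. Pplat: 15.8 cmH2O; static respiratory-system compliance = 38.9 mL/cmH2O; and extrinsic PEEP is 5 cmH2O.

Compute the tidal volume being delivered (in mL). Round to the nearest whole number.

Vt = Cstat × (Pplat − PEEP) = 38.9 × (15.8 − 5) = 38.9 × 10.8 = 420.12 mL.

420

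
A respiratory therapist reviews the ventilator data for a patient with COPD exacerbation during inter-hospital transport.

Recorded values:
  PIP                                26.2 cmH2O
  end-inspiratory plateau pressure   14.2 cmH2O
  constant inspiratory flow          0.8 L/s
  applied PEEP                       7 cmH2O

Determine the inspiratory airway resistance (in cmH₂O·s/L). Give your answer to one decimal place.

15.0

Raw = (PIP − Pplat) / flow = (26.2 − 14.2) / 0.8 = 12.0 / 0.8 = 15.0 cmH2O·s/L.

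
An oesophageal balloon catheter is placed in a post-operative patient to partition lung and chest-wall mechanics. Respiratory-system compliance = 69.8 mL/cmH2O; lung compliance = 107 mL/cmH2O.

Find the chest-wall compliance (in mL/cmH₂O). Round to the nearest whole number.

1/Ccw = 1/Crs − 1/CL.
1/Ccw = 1/69.8 − 1/107 = 0.004981.
Ccw = 200.76 mL/cmH2O.

201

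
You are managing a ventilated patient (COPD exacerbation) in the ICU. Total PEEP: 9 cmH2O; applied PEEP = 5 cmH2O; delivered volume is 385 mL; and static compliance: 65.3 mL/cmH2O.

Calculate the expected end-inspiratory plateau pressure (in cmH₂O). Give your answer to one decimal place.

End-expiratory occlusion gives total PEEP = 9 cmH2O (intrinsic PEEP = 9 − 5 = 4). Use total PEEP for the elastic gradient.
Pplat = PEEPtotal + Vt / Cstat = 9 + 385 / 65.3 = 9 + 5.896 = 14.896 cmH2O.

14.9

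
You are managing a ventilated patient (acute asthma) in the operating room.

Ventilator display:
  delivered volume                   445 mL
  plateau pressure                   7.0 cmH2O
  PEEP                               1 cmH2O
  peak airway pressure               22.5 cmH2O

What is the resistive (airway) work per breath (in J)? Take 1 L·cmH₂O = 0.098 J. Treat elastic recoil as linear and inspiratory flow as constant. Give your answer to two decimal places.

With constant inspiratory flow the resistive pressure is constant at PIP − Pplat = 22.5 − 7.0 = 15.5 cmH2O, so resistive work = 15.5 × 0.445 = 6.898 L·cmH2O.
× 0.098 J/(L·cmH2O) → 0.676 J.

0.68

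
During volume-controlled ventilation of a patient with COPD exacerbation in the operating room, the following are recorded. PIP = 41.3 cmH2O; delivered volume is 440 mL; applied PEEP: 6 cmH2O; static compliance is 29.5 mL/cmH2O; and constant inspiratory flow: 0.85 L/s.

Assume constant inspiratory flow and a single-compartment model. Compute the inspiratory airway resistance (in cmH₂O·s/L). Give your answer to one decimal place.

Equation of motion (constant flow): PIP = Vt/C + R·V̇ + PEEP.
R·V̇ = PIP − Vt/C − PEEP = 41.3 − 440/29.5 − 6 = 41.3 − 14.915 − 6 = 20.385 cmH2O.
R = 20.385 / 0.85 = 23.982 cmH2O·s/L.

24.0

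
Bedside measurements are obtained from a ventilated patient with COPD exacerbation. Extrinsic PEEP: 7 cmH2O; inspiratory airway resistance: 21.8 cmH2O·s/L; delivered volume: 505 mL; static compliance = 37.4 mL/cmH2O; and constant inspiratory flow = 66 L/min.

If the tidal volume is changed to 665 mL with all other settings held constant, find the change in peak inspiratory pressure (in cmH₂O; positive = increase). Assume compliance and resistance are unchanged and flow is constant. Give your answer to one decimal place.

4.3

PIP = Vt/C + R·V̇ + PEEP (constant-flow equation of motion).
Only the elastic term changes: ΔPIP = ΔVt / C = (665 − 505) / 37.4 = 4.278 cmH2O.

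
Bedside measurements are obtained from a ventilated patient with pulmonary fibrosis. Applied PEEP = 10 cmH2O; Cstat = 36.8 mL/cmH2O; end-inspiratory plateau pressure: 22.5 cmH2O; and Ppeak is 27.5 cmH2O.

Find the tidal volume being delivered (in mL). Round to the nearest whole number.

460

Vt = Cstat × (Pplat − PEEP) = 36.8 × (22.5 − 10) = 36.8 × 12.5 = 460.0 mL.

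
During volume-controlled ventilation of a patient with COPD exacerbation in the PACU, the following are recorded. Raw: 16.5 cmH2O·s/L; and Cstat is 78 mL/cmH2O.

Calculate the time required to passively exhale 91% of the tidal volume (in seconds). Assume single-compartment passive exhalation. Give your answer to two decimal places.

τ = R × C = 16.5 × 78 mL/cmH2O = 16.5 × 0.078 L/cmH2O = 1.287 s.
Exhaled fraction f = 1 − e^(−t/τ) → t = −τ·ln(1 − f) = −1.287·ln(0.09) = 3.099 s.

3.10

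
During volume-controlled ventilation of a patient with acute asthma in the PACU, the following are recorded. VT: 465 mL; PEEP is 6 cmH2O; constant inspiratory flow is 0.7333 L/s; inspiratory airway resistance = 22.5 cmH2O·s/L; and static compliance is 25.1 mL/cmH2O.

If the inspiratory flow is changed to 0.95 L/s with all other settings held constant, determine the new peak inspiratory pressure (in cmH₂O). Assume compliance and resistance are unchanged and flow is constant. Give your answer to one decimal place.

45.9

PIP = Vt/C + R·V̇ + PEEP (constant-flow equation of motion).
Only the resistive term changes: ΔPIP = R × ΔV̇ = 22.5 × (0.95 − 0.7333) = 22.5 × 0.2167 = 4.876 cmH2O.
Original PIP = 465/25.1 + 22.5×0.7333 + 6 = 41.025 cmH2O; new PIP = 41.025 + (4.876) = 45.901 cmH2O.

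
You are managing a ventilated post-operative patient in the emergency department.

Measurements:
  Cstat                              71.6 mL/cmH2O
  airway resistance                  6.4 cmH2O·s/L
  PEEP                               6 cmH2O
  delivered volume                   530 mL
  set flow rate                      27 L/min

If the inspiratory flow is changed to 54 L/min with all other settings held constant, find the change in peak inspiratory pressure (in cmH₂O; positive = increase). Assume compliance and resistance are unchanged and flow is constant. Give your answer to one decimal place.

2.9

Flow: 27 L/min ÷ 60 = 0.45 L/s.
New flow: 54 L/min ÷ 60 = 0.9 L/s.
PIP = Vt/C + R·V̇ + PEEP (constant-flow equation of motion).
Only the resistive term changes: ΔPIP = R × ΔV̇ = 6.4 × (0.9 − 0.45) = 6.4 × 0.45 = 2.88 cmH2O.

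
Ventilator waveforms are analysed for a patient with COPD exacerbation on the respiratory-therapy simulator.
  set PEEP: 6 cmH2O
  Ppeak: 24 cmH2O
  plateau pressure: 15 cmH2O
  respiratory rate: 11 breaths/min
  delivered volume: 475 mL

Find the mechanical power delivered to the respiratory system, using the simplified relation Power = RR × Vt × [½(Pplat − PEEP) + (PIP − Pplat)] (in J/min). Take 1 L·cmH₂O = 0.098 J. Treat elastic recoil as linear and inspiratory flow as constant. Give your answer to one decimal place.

Per-breath work = Vt × [½(Pplat−PEEP) + (PIP−Pplat)] = 0.475 × [0.5×9.0 + 9.0] = 0.475 × 13.5 = 6.413 L·cmH2O.
Power = 11 × 6.413 = 70.543 L·cmH2O/min.
× 0.098 J/(L·cmH2O) → 6.913 J/min.

6.9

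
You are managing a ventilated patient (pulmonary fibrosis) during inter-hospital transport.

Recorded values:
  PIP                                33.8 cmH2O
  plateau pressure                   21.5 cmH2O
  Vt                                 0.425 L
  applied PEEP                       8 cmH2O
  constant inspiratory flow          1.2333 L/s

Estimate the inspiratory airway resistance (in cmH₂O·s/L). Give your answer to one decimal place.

10.0

Raw = (PIP − Pplat) / flow = (33.8 − 21.5) / 1.2333 = 12.3 / 1.2333 = 9.973 cmH2O·s/L.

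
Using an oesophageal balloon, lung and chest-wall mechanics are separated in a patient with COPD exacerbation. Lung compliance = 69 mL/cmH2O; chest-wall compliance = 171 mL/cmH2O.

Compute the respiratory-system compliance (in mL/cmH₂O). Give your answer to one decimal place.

Lung and chest wall are elastances in series: 1/Crs = 1/CL + 1/Ccw.
1/Crs = 1/69 + 1/171 = 0.02034.
Crs = 49.164 mL/cmH2O.

49.2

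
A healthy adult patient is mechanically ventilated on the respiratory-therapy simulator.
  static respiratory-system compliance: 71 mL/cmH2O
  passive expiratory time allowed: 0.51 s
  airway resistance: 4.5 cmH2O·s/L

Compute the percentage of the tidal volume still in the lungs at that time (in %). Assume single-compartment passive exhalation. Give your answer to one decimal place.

τ = R × C = 4.5 × 71 mL/cmH2O = 4.5 × 0.071 L/cmH2O = 0.3195 s.
Passive exhalation: V(t)/V₀ = e^(−t/τ) = e^(−0.51/0.3195) = 0.2027.
Fraction remaining = 0.2027 → 20.27%.

20.3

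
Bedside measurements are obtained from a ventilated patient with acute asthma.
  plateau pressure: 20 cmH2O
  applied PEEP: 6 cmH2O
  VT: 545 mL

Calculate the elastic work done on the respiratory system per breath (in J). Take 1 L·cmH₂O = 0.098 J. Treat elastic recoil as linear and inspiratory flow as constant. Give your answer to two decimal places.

Elastic work ≈ ½ × (Pplat − PEEP) × Vt = 0.5 × (20 − 6) × 0.545 L = 0.5 × 14.0 × 0.545 = 3.815 L·cmH2O.
× 0.098 J/(L·cmH2O) → 0.3739 J.

0.37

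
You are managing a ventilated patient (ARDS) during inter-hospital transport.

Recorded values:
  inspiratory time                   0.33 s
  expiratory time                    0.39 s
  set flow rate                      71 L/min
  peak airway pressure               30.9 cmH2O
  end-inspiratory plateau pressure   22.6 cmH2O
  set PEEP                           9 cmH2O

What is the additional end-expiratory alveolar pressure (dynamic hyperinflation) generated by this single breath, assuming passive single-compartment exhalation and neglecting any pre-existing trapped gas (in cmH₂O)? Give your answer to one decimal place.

Flow: 71 L/min ÷ 60 = 1.1833 L/s.
Vt = flow × Ti = 1.1833 L/s × 0.33 s × 1000 mL/L = 390.49 mL.
R = (PIP − Pplat)/V̇ = (30.9 − 22.6) / 1.1833 = 8.3/1.1833 = 7.014 cmH2O·s/L.
C = Vt/(Pplat − PEEP) = 390.49 / (22.6 − 9) = 390.49/13.6 = 28.713 mL/cmH2O.
τ = R × C = 7.014 × 0.02871 L/cmH2O = 0.2014 s.
Fraction remaining = e^(−Te/τ) = e^(−0.39/0.2014) = 0.1442; trapped volume = 390.49 × 0.1442 = 56.309 mL.
Additional alveolar pressure from trapping ≈ V_trapped / C = 56.309 / 28.713 = 1.961 cmH2O.

2.0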